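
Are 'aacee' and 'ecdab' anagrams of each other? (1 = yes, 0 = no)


Sort characters of 'aacee': 'aacee'
Sort characters of 'ecdab': 'abcde'
Sorted forms differ -> they are NOT anagrams
Result: 0

0


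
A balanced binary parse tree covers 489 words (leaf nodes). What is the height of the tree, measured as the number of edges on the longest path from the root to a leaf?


In a balanced binary tree with n leaves the deepest leaf is ceil(log2(n)) edges below the root.
log2(489) = 8.9337
ceil(8.9337) = 9
height (edges) = 9

9


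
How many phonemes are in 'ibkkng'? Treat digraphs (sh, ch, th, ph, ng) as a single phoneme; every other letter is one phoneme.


Parsing 'ibkkng' greedily, digraphs first:
  'i' -> vowel phoneme (phonemes so far: 1)
  'b' -> consonant phoneme (phonemes so far: 2)
  'k' -> consonant phoneme (phonemes so far: 3)
  'k' -> consonant phoneme (phonemes so far: 4)
  'ng' -> digraph (1 consonant phoneme) (phonemes so far: 5)
Total phonemes: 5

5


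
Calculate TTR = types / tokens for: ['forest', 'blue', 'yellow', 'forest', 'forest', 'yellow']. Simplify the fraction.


Tokens: 6
Unique types: ('blue', 'forest', 'yellow') = 3
TTR = 3/6
Simplify: divide both by 3 -> 1/2
TTR = 1/2

1/2


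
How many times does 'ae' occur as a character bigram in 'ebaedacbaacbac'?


Scanning 'ebaedacbaacbac' for bigram 'ae':
  Position 0: 'eb' -> no
  Position 1: 'ba' -> no
  Position 2: 'ae' -> MATCH
  Position 3: 'ed' -> no
  Position 4: 'da' -> no
  Position 5: 'ac' -> no
  Position 6: 'cb' -> no
  Position 7: 'ba' -> no
  Position 8: 'aa' -> no
  Position 9: 'ac' -> no
  Position 10: 'cb' -> no
  Position 11: 'ba' -> no
  Position 12: 'ac' -> no
Total matches: 1

1


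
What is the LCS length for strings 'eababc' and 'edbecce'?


DP table for LCS of 'eababc' and 'edbecce':
       e  d  b  e  c  c  e
    0  0  0  0  0  0  0  0
  e 0  1  1  1  1  1  1  1
  a 0  1  1  1  1  1  1  1
  b 0  1  1  2  2  2  2  2
  a 0  1  1  2  2  2  2  2
  b 0  1  1  2  2  2  2  2
  c 0  1  1  2  2  3  3  3
LCS: 'ebc'
LCS length = 3

3


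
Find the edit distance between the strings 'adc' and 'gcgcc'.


Building DP table for s1='adc' (len 3) and s2='gcgcc' (len 5):
       g  c  g  c  c
    0  1  2  3  4  5
  a 1  1  2  3  4  5
  d 2  2  2  3  4  5
  c 3  3  2  3  3  4
Edit distance = dp[3][5] = 4

4


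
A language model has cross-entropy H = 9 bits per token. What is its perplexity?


Perplexity formula: PP = 2^H
H = 9
PP = 2^9
PP = 2^9 = 512

512


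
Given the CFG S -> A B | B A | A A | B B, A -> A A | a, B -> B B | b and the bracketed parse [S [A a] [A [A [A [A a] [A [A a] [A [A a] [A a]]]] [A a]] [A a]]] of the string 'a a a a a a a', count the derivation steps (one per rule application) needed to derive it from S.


Every bracketed nonterminal node [X ...] in the tree is produced by exactly one rule application.
Reading the tree off as a leftmost derivation:
  Step 1: S  =>  A A   (applied S -> A A)
  Step 2: A A  =>  a A   (applied A -> a)
  Step 3: a A  =>  a A A   (applied A -> A A)
  Step 4: a A A  =>  a A A A   (applied A -> A A)
  Step 5: a A A A  =>  a A A A A   (applied A -> A A)
  Step 6: a A A A A  =>  a a A A A   (applied A -> a)
  Step 7: a a A A A  =>  a a A A A A   (applied A -> A A)
  Step 8: a a A A A A  =>  a a a A A A   (applied A -> a)
  Step 9: a a a A A A  =>  a a a A A A A   (applied A -> A A)
  Step 10: a a a A A A A  =>  a a a a A A A   (applied A -> a)
  Step 11: a a a a A A A  =>  a a a a a A A   (applied A -> a)
  Step 12: a a a a a A A  =>  a a a a a a A   (applied A -> a)
  Step 13: a a a a a a A  =>  a a a a a a a   (applied A -> a)
Final yield: a a a a a a a
Total rewrite steps: 13

13


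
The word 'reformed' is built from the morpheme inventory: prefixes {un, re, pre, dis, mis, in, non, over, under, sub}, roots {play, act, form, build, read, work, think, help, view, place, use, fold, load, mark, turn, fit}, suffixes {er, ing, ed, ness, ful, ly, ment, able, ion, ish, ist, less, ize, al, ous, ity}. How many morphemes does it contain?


Segmenting 'reformed' against the inventory:
  're' -> prefix (morpheme 1)
  'form' -> root (morpheme 2)
  'ed' -> suffix (morpheme 3)
Total morphemes: 3

3


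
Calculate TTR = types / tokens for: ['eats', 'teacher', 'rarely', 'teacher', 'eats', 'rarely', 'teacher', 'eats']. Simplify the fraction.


Tokens: 8
Unique types: ('eats', 'rarely', 'teacher') = 3
TTR = 3/8
Already in lowest terms.

3/8


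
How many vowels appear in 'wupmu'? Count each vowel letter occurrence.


Scanning each character of 'wupmu':
  Position 1: 'w' -> consonant (running count: 0)
  Position 2: 'u' -> vowel (running count: 1)
  Position 3: 'p' -> consonant (running count: 1)
  Position 4: 'm' -> consonant (running count: 1)
  Position 5: 'u' -> vowel (running count: 2)
Total vowels: 2

2


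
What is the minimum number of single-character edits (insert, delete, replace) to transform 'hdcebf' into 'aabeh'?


Building DP table for s1='hdcebf' (len 6) and s2='aabeh' (len 5):
       a  a  b  e  h
    0  1  2  3  4  5
  h 1  1  2  3  4  4
  d 2  2  2  3  4  5
  c 3  3  3  3  4  5
  e 4  4  4  4  3  4
  b 5  5  5  4  4  4
  f 6  6  6  5  5  5
Edit distance = dp[6][5] = 5

5


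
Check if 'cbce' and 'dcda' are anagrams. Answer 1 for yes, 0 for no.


Sort characters of 'cbce': 'bcce'
Sort characters of 'dcda': 'acdd'
Sorted forms differ -> they are NOT anagrams
Result: 0

0


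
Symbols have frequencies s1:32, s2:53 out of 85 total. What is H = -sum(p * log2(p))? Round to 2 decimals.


Computing entropy H = -sum(p_i * log2(p_i)):
  s1: p = 32/85 = 0.3765, -p*log2(p) = 0.5306
  s2: p = 53/85 = 0.6235, -p*log2(p) = 0.4249
H = sum of terms = 0.9555
Rounded to 2 decimals: 0.96

0.96


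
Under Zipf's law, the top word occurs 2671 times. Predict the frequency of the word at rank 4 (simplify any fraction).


Zipf's law: freq(rank) = f1 / rank
f1 = 2671, rank = 4
freq = 2671 / 4
GCD(2671, 4) = 1
Simplified: 2671/4

2671/4


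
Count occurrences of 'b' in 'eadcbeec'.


Scanning 'eadcbeec' for 'b':
  Position 4: 'b' -> MATCH (count: 1)
Total occurrences of 'b': 1

1


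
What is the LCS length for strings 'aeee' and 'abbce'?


DP table for LCS of 'aeee' and 'abbce':
       a  b  b  c  e
    0  0  0  0  0  0
  a 0  1  1  1  1  1
  e 0  1  1  1  1  2
  e 0  1  1  1  1  2
  e 0  1  1  1  1  2
LCS: 'ae'
LCS length = 2

2


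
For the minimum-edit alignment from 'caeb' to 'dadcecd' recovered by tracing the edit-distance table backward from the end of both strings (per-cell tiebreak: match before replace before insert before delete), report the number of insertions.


Edit distance = 5. Backtracking from cell (4, 7) with preference match > replace > insert > delete,
then listing the resulting alignment 'caeb' -> 'dadcecd' left to right:
  Step 1: replace c->d
  Step 2: keep 'a'
  Step 3: insert 'd' [insertion #1]
  Step 4: insert 'c' [insertion #2]
  Step 5: keep 'e'
  Step 6: insert 'c' [insertion #3]
  Step 7: replace b->d
Total insertions: 3

3


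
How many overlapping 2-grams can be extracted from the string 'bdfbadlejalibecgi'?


String 'bdfbadlejalibecgi' has length L = 17.
Number of overlapping n-grams = L - n + 1
Substituting: 17 - 2 + 1 = 16

16


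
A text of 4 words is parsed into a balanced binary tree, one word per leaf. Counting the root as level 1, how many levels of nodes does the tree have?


In a balanced binary tree with n leaves the deepest leaf is ceil(log2(n)) edges below the root,
so counting node levels inclusive of root and leaves gives ceil(log2(n)) + 1 levels.
log2(4) = 2.0000
ceil(2.0000) = 2
levels = 2 + 1 = 3

3


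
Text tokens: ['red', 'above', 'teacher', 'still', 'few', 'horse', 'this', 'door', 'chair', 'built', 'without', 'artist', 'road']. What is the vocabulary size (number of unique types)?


Listing all tokens and tracking unique types:
  Token 1: 'red' -> NEW (unique so far: 1)
  Token 2: 'above' -> NEW (unique so far: 2)
  Token 3: 'teacher' -> NEW (unique so far: 3)
  Token 4: 'still' -> NEW (unique so far: 4)
  Token 5: 'few' -> NEW (unique so far: 5)
  Token 6: 'horse' -> NEW (unique so far: 6)
  Token 7: 'this' -> NEW (unique so far: 7)
  Token 8: 'door' -> NEW (unique so far: 8)
  Token 9: 'chair' -> NEW (unique so far: 9)
  Token 10: 'built' -> NEW (unique so far: 10)
  Token 11: 'without' -> NEW (unique so far: 11)
  Token 12: 'artist' -> NEW (unique so far: 12)
  Token 13: 'road' -> NEW (unique so far: 13)
Unique types: ('above', 'artist', 'built', 'chair', 'door', 'few', 'horse', 'red', 'road', 'still', 'teacher', 'this', 'without')
Vocabulary size: 13

13


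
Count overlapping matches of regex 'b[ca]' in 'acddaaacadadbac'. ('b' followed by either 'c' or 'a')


Pattern: b[ca] means 'b' followed by either 'c' or 'a'.
Scanning 'acddaaacadadbac' position-by-position:
  Pos 0: window 'ac' -> no
  Pos 1: window 'cd' -> no
  Pos 2: window 'dd' -> no
  Pos 3: window 'da' -> no
  Pos 4: window 'aa' -> no
  Pos 5: window 'aa' -> no
  Pos 6: window 'ac' -> no
  Pos 7: window 'ca' -> no
  Pos 8: window 'ad' -> no
  Pos 9: window 'da' -> no
  Pos 10: window 'ad' -> no
  Pos 11: window 'db' -> no
  Pos 12: window 'ba' -> MATCH
  Pos 13: window 'ac' -> no
  Pos 14: window 'c' -> no
Total matches: 1

1


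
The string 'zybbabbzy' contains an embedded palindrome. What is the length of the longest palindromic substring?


Scanning 'zybbabbzy' for palindromic substrings.
Substring at positions 2-6: 'bbabb'.
Check: reverse('bbabb') = 'bbabb' -> palindrome confirmed.
Neighbouring characters ('y' / 'z') break symmetry, so it cannot extend further.
No longer palindromic substring exists; longest length = 5

5


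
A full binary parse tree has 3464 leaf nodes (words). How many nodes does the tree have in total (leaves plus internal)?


Leaf nodes (terminals): 3464
Internal nodes = n - 1 = 3464 - 1 = 3463
Total = leaves + internal = 3464 + 3463 = 6927

6927


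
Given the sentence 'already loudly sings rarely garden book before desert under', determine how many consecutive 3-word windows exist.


Word trigrams from [9] words:
  Trigram 1: (already loudly sings)
  Trigram 2: (loudly sings rarely)
  Trigram 3: (sings rarely garden)
  Trigram 4: (rarely garden book)
  Trigram 5: (garden book before)
  Trigram 6: (book before desert)
  Trigram 7: (before desert under)
Total word trigrams: 9 - 2 = 7

7


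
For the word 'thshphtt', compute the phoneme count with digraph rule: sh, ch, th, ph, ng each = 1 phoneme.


Parsing 'thshphtt' greedily, digraphs first:
  'th' -> digraph (1 consonant phoneme) (phonemes so far: 1)
  'sh' -> digraph (1 consonant phoneme) (phonemes so far: 2)
  'ph' -> digraph (1 consonant phoneme) (phonemes so far: 3)
  't' -> consonant phoneme (phonemes so far: 4)
  't' -> consonant phoneme (phonemes so far: 5)
Total phonemes: 5

5


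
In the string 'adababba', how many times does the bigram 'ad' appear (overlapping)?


Scanning 'adababba' for bigram 'ad':
  Position 0: 'ad' -> MATCH
  Position 1: 'da' -> no
  Position 2: 'ab' -> no
  Position 3: 'ba' -> no
  Position 4: 'ab' -> no
  Position 5: 'bb' -> no
  Position 6: 'ba' -> no
Total matches: 1

1


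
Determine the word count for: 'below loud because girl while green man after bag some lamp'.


Counting words by splitting on spaces:
  Word 1: 'below'
  Word 2: 'loud'
  Word 3: 'because'
  Word 4: 'girl'
  Word 5: 'while'
  Word 6: 'green'
  Word 7: 'man'
  Word 8: 'after'
  Word 9: 'bag'
  Word 10: 'some'
  Word 11: 'lamp'
Total words: 11

11


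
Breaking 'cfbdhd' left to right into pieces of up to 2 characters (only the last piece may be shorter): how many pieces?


'cfbdhd' has 6 characters.
Chunking with max size 2:
  Chunk 1: 'cf' (positions 0-1)
  Chunk 2: 'bd' (positions 2-3)
  Chunk 3: 'hd' (positions 4-5)
Total chunks: ceil(6 / 2) = 3

3


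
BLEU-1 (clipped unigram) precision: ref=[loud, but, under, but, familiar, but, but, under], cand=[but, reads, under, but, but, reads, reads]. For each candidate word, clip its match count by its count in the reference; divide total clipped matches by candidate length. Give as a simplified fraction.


Reference word counts: {'but': 4, 'familiar': 1, 'loud': 1, 'under': 2}
Checking each candidate word (with clipping):
  'but' -> in reference (ref count 4, used 1/4) -> match (matches: 1)
  'reads' -> not in reference -> no match (matches: 1)
  'under' -> in reference (ref count 2, used 1/2) -> match (matches: 2)
  'but' -> in reference (ref count 4, used 2/4) -> match (matches: 3)
  'but' -> in reference (ref count 4, used 3/4) -> match (matches: 4)
  'reads' -> not in reference -> no match (matches: 4)
  'reads' -> not in reference -> no match (matches: 4)
Clipped matches: 4, Candidate length: 7
Precision = 4/7

4/7


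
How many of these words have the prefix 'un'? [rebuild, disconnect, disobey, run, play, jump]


Checking each word for prefix 'un':
  'rebuild' -> no (count: 0)
  'disconnect' -> no (count: 0)
  'disobey' -> no (count: 0)
  'run' -> no (count: 0)
  'play' -> no (count: 0)
  'jump' -> no (count: 0)
Total with prefix 'un': 0

0


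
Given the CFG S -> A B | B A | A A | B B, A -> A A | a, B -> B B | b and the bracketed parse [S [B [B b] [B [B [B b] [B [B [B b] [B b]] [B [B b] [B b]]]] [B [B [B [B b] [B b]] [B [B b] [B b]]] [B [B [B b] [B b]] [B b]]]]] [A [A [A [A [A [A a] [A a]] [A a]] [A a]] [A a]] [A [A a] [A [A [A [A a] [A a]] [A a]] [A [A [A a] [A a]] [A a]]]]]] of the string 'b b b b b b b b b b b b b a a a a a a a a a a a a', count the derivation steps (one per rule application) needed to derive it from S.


Every bracketed nonterminal node [X ...] in the tree is produced by exactly one rule application.
Reading the tree off as a leftmost derivation:
  Step 1: S  =>  B A   (applied S -> B A)
  Step 2: B A  =>  B B A   (applied B -> B B)
  Step 3: B B A  =>  b B A   (applied B -> b)
  Step 4: b B A  =>  b B B A   (applied B -> B B)
  Step 5: b B B A  =>  b B B B A   (applied B -> B B)
  Step 6: b B B B A  =>  b b B B A   (applied B -> b)
  Step 7: b b B B A  =>  b b B B B A   (applied B -> B B)
  Step 8: b b B B B A  =>  b b B B B B A   (applied B -> B B)
  Step 9: b b B B B B A  =>  b b b B B B A   (applied B -> b)
  Step 10: b b b B B B A  =>  b b b b B B A   (applied B -> b)
  Step 11: b b b b B B A  =>  b b b b B B B A   (applied B -> B B)
  Step 12: b b b b B B B A  =>  b b b b b B B A   (applied B -> b)
  Step 13: b b b b b B B A  =>  b b b b b b B A   (applied B -> b)
  Step 14: b b b b b b B A  =>  b b b b b b B B A   (applied B -> B B)
  Step 15: b b b b b b B B A  =>  b b b b b b B B B A   (applied B -> B B)
  Step 16: b b b b b b B B B A  =>  b b b b b b B B B B A   (applied B -> B B)
  Step 17: b b b b b b B B B B A  =>  b b b b b b b B B B A   (applied B -> b)
  Step 18: b b b b b b b B B B A  =>  b b b b b b b b B B A   (applied B -> b)
  Step 19: b b b b b b b b B B A  =>  b b b b b b b b B B B A   (applied B -> B B)
  Step 20: b b b b b b b b B B B A  =>  b b b b b b b b b B B A   (applied B -> b)
  Step 21: b b b b b b b b b B B A  =>  b b b b b b b b b b B A   (applied B -> b)
  Step 22: b b b b b b b b b b B A  =>  b b b b b b b b b b B B A   (applied B -> B B)
  Step 23: b b b b b b b b b b B B A  =>  b b b b b b b b b b B B B A   (applied B -> B B)
  Step 24: b b b b b b b b b b B B B A  =>  b b b b b b b b b b b B B A   (applied B -> b)
  Step 25: b b b b b b b b b b b B B A  =>  b b b b b b b b b b b b B A   (applied B -> b)
  Step 26: b b b b b b b b b b b b B A  =>  b b b b b b b b b b b b b A   (applied B -> b)
  Step 27: b b b b b b b b b b b b b A  =>  b b b b b b b b b b b b b A A   (applied A -> A A)
  Step 28: b b b b b b b b b b b b b A A  =>  b b b b b b b b b b b b b A A A   (applied A -> A A)
  Step 29: b b b b b b b b b b b b b A A A  =>  b b b b b b b b b b b b b A A A A   (applied A -> A A)
  Step 30: b b b b b b b b b b b b b A A A A  =>  b b b b b b b b b b b b b A A A A A   (applied A -> A A)
  Step 31: b b b b b b b b b b b b b A A A A A  =>  b b b b b b b b b b b b b A A A A A A   (applied A -> A A)
  Step 32: b b b b b b b b b b b b b A A A A A A  =>  b b b b b b b b b b b b b a A A A A A   (applied A -> a)
  Step 33: b b b b b b b b b b b b b a A A A A A  =>  b b b b b b b b b b b b b a a A A A A   (applied A -> a)
  Step 34: b b b b b b b b b b b b b a a A A A A  =>  b b b b b b b b b b b b b a a a A A A   (applied A -> a)
  Step 35: b b b b b b b b b b b b b a a a A A A  =>  b b b b b b b b b b b b b a a a a A A   (applied A -> a)
  Step 36: b b b b b b b b b b b b b a a a a A A  =>  b b b b b b b b b b b b b a a a a a A   (applied A -> a)
  Step 37: b b b b b b b b b b b b b a a a a a A  =>  b b b b b b b b b b b b b a a a a a A A   (applied A -> A A)
  Step 38: b b b b b b b b b b b b b a a a a a A A  =>  b b b b b b b b b b b b b a a a a a a A   (applied A -> a)
  Step 39: b b b b b b b b b b b b b a a a a a a A  =>  b b b b b b b b b b b b b a a a a a a A A   (applied A -> A A)
  Step 40: b b b b b b b b b b b b b a a a a a a A A  =>  b b b b b b b b b b b b b a a a a a a A A A   (applied A -> A A)
  Step 41: b b b b b b b b b b b b b a a a a a a A A A  =>  b b b b b b b b b b b b b a a a a a a A A A A   (applied A -> A A)
  Step 42: b b b b b b b b b b b b b a a a a a a A A A A  =>  b b b b b b b b b b b b b a a a a a a a A A A   (applied A -> a)
  Step 43: b b b b b b b b b b b b b a a a a a a a A A A  =>  b b b b b b b b b b b b b a a a a a a a a A A   (applied A -> a)
  Step 44: b b b b b b b b b b b b b a a a a a a a a A A  =>  b b b b b b b b b b b b b a a a a a a a a a A   (applied A -> a)
  Step 45: b b b b b b b b b b b b b a a a a a a a a a A  =>  b b b b b b b b b b b b b a a a a a a a a a A A   (applied A -> A A)
  Step 46: b b b b b b b b b b b b b a a a a a a a a a A A  =>  b b b b b b b b b b b b b a a a a a a a a a A A A   (applied A -> A A)
  Step 47: b b b b b b b b b b b b b a a a a a a a a a A A A  =>  b b b b b b b b b b b b b a a a a a a a a a a A A   (applied A -> a)
  Step 48: b b b b b b b b b b b b b a a a a a a a a a a A A  =>  b b b b b b b b b b b b b a a a a a a a a a a a A   (applied A -> a)
  Step 49: b b b b b b b b b b b b b a a a a a a a a a a a A  =>  b b b b b b b b b b b b b a a a a a a a a a a a a   (applied A -> a)
Final yield: b b b b b b b b b b b b b a a a a a a a a a a a a
Total rewrite steps: 49

49


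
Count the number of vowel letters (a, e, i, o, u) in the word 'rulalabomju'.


Scanning each character of 'rulalabomju':
  Position 1: 'r' -> consonant (running count: 0)
  Position 2: 'u' -> vowel (running count: 1)
  Position 3: 'l' -> consonant (running count: 1)
  Position 4: 'a' -> vowel (running count: 2)
  Position 5: 'l' -> consonant (running count: 2)
  Position 6: 'a' -> vowel (running count: 3)
  Position 7: 'b' -> consonant (running count: 3)
  Position 8: 'o' -> vowel (running count: 4)
  Position 9: 'm' -> consonant (running count: 4)
  Position 10: 'j' -> consonant (running count: 4)
  Position 11: 'u' -> vowel (running count: 5)
Total vowels: 5

5


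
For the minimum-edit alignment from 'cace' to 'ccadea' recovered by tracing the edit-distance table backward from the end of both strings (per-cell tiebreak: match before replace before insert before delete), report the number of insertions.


Edit distance = 3. Backtracking from cell (4, 6) with preference match > replace > insert > delete,
then listing the resulting alignment 'cace' -> 'ccadea' left to right:
  Step 1: insert 'c' [insertion #1]
  Step 2: keep 'c'
  Step 3: keep 'a'
  Step 4: replace c->d
  Step 5: keep 'e'
  Step 6: insert 'a' [insertion #2]
Total insertions: 2

2


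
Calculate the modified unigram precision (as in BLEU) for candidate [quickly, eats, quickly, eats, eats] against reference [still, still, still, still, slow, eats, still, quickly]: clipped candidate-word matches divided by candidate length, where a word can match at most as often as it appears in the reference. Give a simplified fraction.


Reference word counts: {'eats': 1, 'quickly': 1, 'slow': 1, 'still': 5}
Checking each candidate word (with clipping):
  'quickly' -> in reference (ref count 1, used 1/1) -> match (matches: 1)
  'eats' -> in reference (ref count 1, used 1/1) -> match (matches: 2)
  'quickly' -> ref count 1 already used up (1/1) -> clipped, no match (matches: 2)
  'eats' -> ref count 1 already used up (1/1) -> clipped, no match (matches: 2)
  'eats' -> ref count 1 already used up (1/1) -> clipped, no match (matches: 2)
Clipped matches: 2, Candidate length: 5
Precision = 2/5

2/5


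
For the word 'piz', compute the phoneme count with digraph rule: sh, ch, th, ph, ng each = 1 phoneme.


Parsing 'piz' greedily, digraphs first:
  'p' -> consonant phoneme (phonemes so far: 1)
  'i' -> vowel phoneme (phonemes so far: 2)
  'z' -> consonant phoneme (phonemes so far: 3)
Total phonemes: 3

3


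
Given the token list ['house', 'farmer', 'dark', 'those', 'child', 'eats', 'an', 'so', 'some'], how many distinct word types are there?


Listing all tokens and tracking unique types:
  Token 1: 'house' -> NEW (unique so far: 1)
  Token 2: 'farmer' -> NEW (unique so far: 2)
  Token 3: 'dark' -> NEW (unique so far: 3)
  Token 4: 'those' -> NEW (unique so far: 4)
  Token 5: 'child' -> NEW (unique so far: 5)
  Token 6: 'eats' -> NEW (unique so far: 6)
  Token 7: 'an' -> NEW (unique so far: 7)
  Token 8: 'so' -> NEW (unique so far: 8)
  Token 9: 'some' -> NEW (unique so far: 9)
Unique types: ('an', 'child', 'dark', 'eats', 'farmer', 'house', 'so', 'some', 'those')
Vocabulary size: 9

9


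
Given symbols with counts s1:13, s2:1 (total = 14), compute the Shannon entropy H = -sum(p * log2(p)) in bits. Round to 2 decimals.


Computing entropy H = -sum(p_i * log2(p_i)):
  s1: p = 13/14 = 0.9286, -p*log2(p) = 0.0993
  s2: p = 1/14 = 0.0714, -p*log2(p) = 0.2720
H = sum of terms = 0.3713
Rounded to 2 decimals: 0.37

0.37


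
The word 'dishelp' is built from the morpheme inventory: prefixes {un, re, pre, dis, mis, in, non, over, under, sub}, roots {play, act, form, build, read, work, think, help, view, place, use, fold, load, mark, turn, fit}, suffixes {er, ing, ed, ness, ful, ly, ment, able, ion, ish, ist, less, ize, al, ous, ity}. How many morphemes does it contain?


Segmenting 'dishelp' against the inventory:
  'dis' -> prefix (morpheme 1)
  'help' -> root (morpheme 2)
Total morphemes: 2

2


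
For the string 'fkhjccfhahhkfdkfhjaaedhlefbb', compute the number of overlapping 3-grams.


String 'fkhjccfhahhkfdkfhjaaedhlefbb' has length L = 28.
Number of overlapping n-grams = L - n + 1
Substituting: 28 - 3 + 1 = 26

26


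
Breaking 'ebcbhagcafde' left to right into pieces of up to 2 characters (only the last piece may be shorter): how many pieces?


'ebcbhagcafde' has 12 characters.
Chunking with max size 2:
  Chunk 1: 'eb' (positions 0-1)
  Chunk 2: 'cb' (positions 2-3)
  Chunk 3: 'ha' (positions 4-5)
  Chunk 4: 'gc' (positions 6-7)
  Chunk 5: 'af' (positions 8-9)
  Chunk 6: 'de' (positions 10-11)
Total chunks: ceil(12 / 2) = 6

6


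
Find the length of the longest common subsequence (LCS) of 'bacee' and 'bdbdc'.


DP table for LCS of 'bacee' and 'bdbdc':
       b  d  b  d  c
    0  0  0  0  0  0
  b 0  1  1  1  1  1
  a 0  1  1  1  1  1
  c 0  1  1  1  1  2
  e 0  1  1  1  1  2
  e 0  1  1  1  1  2
LCS: 'bc'
LCS length = 2

2


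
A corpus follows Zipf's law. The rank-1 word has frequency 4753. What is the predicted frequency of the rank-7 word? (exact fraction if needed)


Zipf's law: freq(rank) = f1 / rank
f1 = 4753, rank = 7
freq = 4753 / 7
= 679

679


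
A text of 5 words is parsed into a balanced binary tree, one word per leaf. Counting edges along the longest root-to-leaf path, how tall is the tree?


In a balanced binary tree with n leaves the deepest leaf is ceil(log2(n)) edges below the root.
log2(5) = 2.3219
ceil(2.3219) = 3
height (edges) = 3

3


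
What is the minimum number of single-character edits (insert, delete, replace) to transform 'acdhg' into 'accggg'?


Building DP table for s1='acdhg' (len 5) and s2='accggg' (len 6):
       a  c  c  g  g  g
    0  1  2  3  4  5  6
  a 1  0  1  2  3  4  5
  c 2  1  0  1  2  3  4
  d 3  2  1  1  2  3  4
  h 4  3  2  2  2  3  4
  g 5  4  3  3  2  2  3
Edit distance = dp[5][6] = 3

3


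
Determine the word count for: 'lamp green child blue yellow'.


Counting words by splitting on spaces:
  Word 1: 'lamp'
  Word 2: 'green'
  Word 3: 'child'
  Word 4: 'blue'
  Word 5: 'yellow'
Total words: 5

5


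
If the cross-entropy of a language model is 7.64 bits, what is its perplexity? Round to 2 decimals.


Perplexity formula: PP = 2^H
H = 7.64
PP = 2^7.64
Decompose: 2^7.64 = 2^7 * 2^0.64
2^7 = 128, 2^0.64 ~ 1.5583292
PP ~ 128 * 1.5583292 = 199.4661376
Rounded to 2 decimals: 199.47

199.47


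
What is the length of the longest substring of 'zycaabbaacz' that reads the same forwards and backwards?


Scanning 'zycaabbaacz' for palindromic substrings.
Substring at positions 2-9: 'caabbaac'.
Check: reverse('caabbaac') = 'caabbaac' -> palindrome confirmed.
Neighbouring characters ('y' / 'z') break symmetry, so it cannot extend further.
No longer palindromic substring exists; longest length = 8

8


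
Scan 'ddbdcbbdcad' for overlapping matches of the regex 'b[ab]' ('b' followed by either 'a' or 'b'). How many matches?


Pattern: b[ab] means 'b' followed by either 'a' or 'b'.
Scanning 'ddbdcbbdcad' position-by-position:
  Pos 0: window 'dd' -> no
  Pos 1: window 'db' -> no
  Pos 2: window 'bd' -> no
  Pos 3: window 'dc' -> no
  Pos 4: window 'cb' -> no
  Pos 5: window 'bb' -> MATCH
  Pos 6: window 'bd' -> no
  Pos 7: window 'dc' -> no
  Pos 8: window 'ca' -> no
  Pos 9: window 'ad' -> no
  Pos 10: window 'd' -> no
Total matches: 1

1


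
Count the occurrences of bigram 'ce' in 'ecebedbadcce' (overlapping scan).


Scanning 'ecebedbadcce' for bigram 'ce':
  Position 0: 'ec' -> no
  Position 1: 'ce' -> MATCH
  Position 2: 'eb' -> no
  Position 3: 'be' -> no
  Position 4: 'ed' -> no
  Position 5: 'db' -> no
  Position 6: 'ba' -> no
  Position 7: 'ad' -> no
  Position 8: 'dc' -> no
  Position 9: 'cc' -> no
  Position 10: 'ce' -> MATCH
Total matches: 2

2


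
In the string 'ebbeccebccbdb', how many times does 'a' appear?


Scanning 'ebbeccebccbdb' for 'a':
  No matches found.
Total occurrences of 'a': 0

0


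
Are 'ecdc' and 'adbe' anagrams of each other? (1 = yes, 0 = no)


Sort characters of 'ecdc': 'ccde'
Sort characters of 'adbe': 'abde'
Sorted forms differ -> they are NOT anagrams
Result: 0

0


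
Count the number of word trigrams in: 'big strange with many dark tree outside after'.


Word trigrams from [8] words:
  Trigram 1: (big strange with)
  Trigram 2: (strange with many)
  Trigram 3: (with many dark)
  Trigram 4: (many dark tree)
  Trigram 5: (dark tree outside)
  Trigram 6: (tree outside after)
Total word trigrams: 8 - 2 = 6

6


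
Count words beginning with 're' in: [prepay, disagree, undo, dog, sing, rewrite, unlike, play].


Checking each word for prefix 're':
  'prepay' -> no (count: 0)
  'disagree' -> no (count: 0)
  'undo' -> no (count: 0)
  'dog' -> no (count: 0)
  'sing' -> no (count: 0)
  'rewrite' -> YES, starts with 're' (count: 1)
  'unlike' -> no (count: 1)
  'play' -> no (count: 1)
Total with prefix 're': 1

1


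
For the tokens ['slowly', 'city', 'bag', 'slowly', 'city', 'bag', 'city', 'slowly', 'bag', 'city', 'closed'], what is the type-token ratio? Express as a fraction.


Tokens: 11
Unique types: ('bag', 'city', 'closed', 'slowly') = 4
TTR = 4/11
Already in lowest terms.

4/11


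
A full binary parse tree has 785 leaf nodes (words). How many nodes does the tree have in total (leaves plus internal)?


Leaf nodes (terminals): 785
Internal nodes = n - 1 = 785 - 1 = 784
Total = leaves + internal = 785 + 784 = 1569

1569


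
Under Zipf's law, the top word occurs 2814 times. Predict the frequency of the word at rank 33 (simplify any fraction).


Zipf's law: freq(rank) = f1 / rank
f1 = 2814, rank = 33
freq = 2814 / 33
GCD(2814, 33) = 3
Simplified: 938/11

938/11


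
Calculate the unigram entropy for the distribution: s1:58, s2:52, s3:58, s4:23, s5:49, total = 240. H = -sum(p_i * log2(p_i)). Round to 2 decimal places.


Computing entropy H = -sum(p_i * log2(p_i)):
  s1: p = 58/240 = 0.2417, -p*log2(p) = 0.4952
  s2: p = 52/240 = 0.2167, -p*log2(p) = 0.4781
  s3: p = 58/240 = 0.2417, -p*log2(p) = 0.4952
  s4: p = 23/240 = 0.0958, -p*log2(p) = 0.3242
  s5: p = 49/240 = 0.2042, -p*log2(p) = 0.4680
H = sum of terms = 2.2607
Rounded to 2 decimals: 2.26

2.26


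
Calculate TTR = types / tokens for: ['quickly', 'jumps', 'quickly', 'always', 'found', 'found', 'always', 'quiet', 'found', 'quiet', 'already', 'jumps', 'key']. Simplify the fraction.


Tokens: 13
Unique types: ('already', 'always', 'found', 'jumps', 'key', 'quickly', 'quiet') = 7
TTR = 7/13
Already in lowest terms.

7/13


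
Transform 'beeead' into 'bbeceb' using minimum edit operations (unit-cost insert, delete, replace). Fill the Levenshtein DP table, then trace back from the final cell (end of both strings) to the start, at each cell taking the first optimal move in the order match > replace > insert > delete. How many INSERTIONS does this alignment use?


Edit distance = 4. Backtracking from cell (6, 6) with preference match > replace > insert > delete,
then listing the resulting alignment 'beeead' -> 'bbeceb' left to right:
  Step 1: keep 'b'
  Step 2: replace e->b
  Step 3: keep 'e'
  Step 4: replace e->c
  Step 5: replace a->e
  Step 6: replace d->b
Total insertions: 0

0


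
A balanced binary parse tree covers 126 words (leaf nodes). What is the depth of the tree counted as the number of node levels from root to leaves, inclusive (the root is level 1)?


In a balanced binary tree with n leaves the deepest leaf is ceil(log2(n)) edges below the root,
so counting node levels inclusive of root and leaves gives ceil(log2(n)) + 1 levels.
log2(126) = 6.9773
ceil(6.9773) = 7
levels = 7 + 1 = 8

8


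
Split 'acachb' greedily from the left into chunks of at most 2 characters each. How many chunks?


'acachb' has 6 characters.
Chunking with max size 2:
  Chunk 1: 'ac' (positions 0-1)
  Chunk 2: 'ac' (positions 2-3)
  Chunk 3: 'hb' (positions 4-5)
Total chunks: ceil(6 / 2) = 3

3


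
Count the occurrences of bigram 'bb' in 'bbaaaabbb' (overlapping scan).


Scanning 'bbaaaabbb' for bigram 'bb':
  Position 0: 'bb' -> MATCH
  Position 1: 'ba' -> no
  Position 2: 'aa' -> no
  Position 3: 'aa' -> no
  Position 4: 'aa' -> no
  Position 5: 'ab' -> no
  Position 6: 'bb' -> MATCH
  Position 7: 'bb' -> MATCH
Total matches: 3

3


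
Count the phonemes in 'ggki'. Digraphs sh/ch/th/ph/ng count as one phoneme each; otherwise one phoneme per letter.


Parsing 'ggki' greedily, digraphs first:
  'g' -> consonant phoneme (phonemes so far: 1)
  'g' -> consonant phoneme (phonemes so far: 2)
  'k' -> consonant phoneme (phonemes so far: 3)
  'i' -> vowel phoneme (phonemes so far: 4)
Total phonemes: 4

4


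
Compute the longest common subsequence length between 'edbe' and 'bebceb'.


DP table for LCS of 'edbe' and 'bebceb':
       b  e  b  c  e  b
    0  0  0  0  0  0  0
  e 0  0  1  1  1  1  1
  d 0  0  1  1  1  1  1
  b 0  1  1  2  2  2  2
  e 0  1  2  2  2  3  3
LCS: 'ebe'
LCS length = 3

3


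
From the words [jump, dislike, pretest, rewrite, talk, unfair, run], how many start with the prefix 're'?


Checking each word for prefix 're':
  'jump' -> no (count: 0)
  'dislike' -> no (count: 0)
  'pretest' -> no (count: 0)
  'rewrite' -> YES, starts with 're' (count: 1)
  'talk' -> no (count: 1)
  'unfair' -> no (count: 1)
  'run' -> no (count: 1)
Total with prefix 're': 1

1


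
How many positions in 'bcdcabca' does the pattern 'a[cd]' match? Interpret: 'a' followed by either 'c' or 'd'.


Pattern: a[cd] means 'a' followed by either 'c' or 'd'.
Scanning 'bcdcabca' position-by-position:
  Pos 0: window 'bc' -> no
  Pos 1: window 'cd' -> no
  Pos 2: window 'dc' -> no
  Pos 3: window 'ca' -> no
  Pos 4: window 'ab' -> no
  Pos 5: window 'bc' -> no
  Pos 6: window 'ca' -> no
  Pos 7: window 'a' -> no
Total matches: 0

0


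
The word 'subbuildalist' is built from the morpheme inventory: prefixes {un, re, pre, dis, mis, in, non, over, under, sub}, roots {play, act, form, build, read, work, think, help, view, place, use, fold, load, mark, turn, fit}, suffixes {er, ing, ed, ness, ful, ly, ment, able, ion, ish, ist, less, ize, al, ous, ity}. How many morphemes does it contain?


Segmenting 'subbuildalist' against the inventory:
  'sub' -> prefix (morpheme 1)
  'build' -> root (morpheme 2)
  'al' -> suffix (morpheme 3)
  'ist' -> suffix (morpheme 4)
Total morphemes: 4

4


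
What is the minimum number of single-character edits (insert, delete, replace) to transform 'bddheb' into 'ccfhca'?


Building DP table for s1='bddheb' (len 6) and s2='ccfhca' (len 6):
       c  c  f  h  c  a
    0  1  2  3  4  5  6
  b 1  1  2  3  4  5  6
  d 2  2  2  3  4  5  6
  d 3  3  3  3  4  5  6
  h 4  4  4  4  3  4  5
  e 5  5  5  5  4  4  5
  b 6  6  6  6  5  5  5
Edit distance = dp[6][6] = 5

5


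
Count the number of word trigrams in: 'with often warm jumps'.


Word trigrams from [4] words:
  Trigram 1: (with often warm)
  Trigram 2: (often warm jumps)
Total word trigrams: 4 - 2 = 2

2


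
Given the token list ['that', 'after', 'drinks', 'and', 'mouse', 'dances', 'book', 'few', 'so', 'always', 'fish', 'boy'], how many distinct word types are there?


Listing all tokens and tracking unique types:
  Token 1: 'that' -> NEW (unique so far: 1)
  Token 2: 'after' -> NEW (unique so far: 2)
  Token 3: 'drinks' -> NEW (unique so far: 3)
  Token 4: 'and' -> NEW (unique so far: 4)
  Token 5: 'mouse' -> NEW (unique so far: 5)
  Token 6: 'dances' -> NEW (unique so far: 6)
  Token 7: 'book' -> NEW (unique so far: 7)
  Token 8: 'few' -> NEW (unique so far: 8)
  Token 9: 'so' -> NEW (unique so far: 9)
  Token 10: 'always' -> NEW (unique so far: 10)
  Token 11: 'fish' -> NEW (unique so far: 11)
  Token 12: 'boy' -> NEW (unique so far: 12)
Unique types: ('after', 'always', 'and', 'book', 'boy', 'dances', 'drinks', 'few', 'fish', 'mouse', 'so', 'that')
Vocabulary size: 12

12


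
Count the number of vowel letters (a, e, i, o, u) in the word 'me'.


Scanning each character of 'me':
  Position 1: 'm' -> consonant (running count: 0)
  Position 2: 'e' -> vowel (running count: 1)
Total vowels: 1

1


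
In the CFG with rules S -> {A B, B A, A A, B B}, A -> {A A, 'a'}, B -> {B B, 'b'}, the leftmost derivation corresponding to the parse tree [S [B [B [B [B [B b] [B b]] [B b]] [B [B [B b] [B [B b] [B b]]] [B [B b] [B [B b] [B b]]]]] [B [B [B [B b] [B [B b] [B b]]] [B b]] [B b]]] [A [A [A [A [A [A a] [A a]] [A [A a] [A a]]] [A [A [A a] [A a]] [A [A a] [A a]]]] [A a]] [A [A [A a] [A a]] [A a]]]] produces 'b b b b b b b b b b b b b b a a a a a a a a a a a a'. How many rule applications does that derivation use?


Every bracketed nonterminal node [X ...] in the tree is produced by exactly one rule application.
Reading the tree off as a leftmost derivation:
  Step 1: S  =>  B A   (applied S -> B A)
  Step 2: B A  =>  B B A   (applied B -> B B)
  Step 3: B B A  =>  B B B A   (applied B -> B B)
  Step 4: B B B A  =>  B B B B A   (applied B -> B B)
  Step 5: B B B B A  =>  B B B B B A   (applied B -> B B)
  Step 6: B B B B B A  =>  b B B B B A   (applied B -> b)
  Step 7: b B B B B A  =>  b b B B B A   (applied B -> b)
  Step 8: b b B B B A  =>  b b b B B A   (applied B -> b)
  Step 9: b b b B B A  =>  b b b B B B A   (applied B -> B B)
  Step 10: b b b B B B A  =>  b b b B B B B A   (applied B -> B B)
  Step 11: b b b B B B B A  =>  b b b b B B B A   (applied B -> b)
  Step 12: b b b b B B B A  =>  b b b b B B B B A   (applied B -> B B)
  Step 13: b b b b B B B B A  =>  b b b b b B B B A   (applied B -> b)
  Step 14: b b b b b B B B A  =>  b b b b b b B B A   (applied B -> b)
  Step 15: b b b b b b B B A  =>  b b b b b b B B B A   (applied B -> B B)
  Step 16: b b b b b b B B B A  =>  b b b b b b b B B A   (applied B -> b)
  Step 17: b b b b b b b B B A  =>  b b b b b b b B B B A   (applied B -> B B)
  Step 18: b b b b b b b B B B A  =>  b b b b b b b b B B A   (applied B -> b)
  Step 19: b b b b b b b b B B A  =>  b b b b b b b b b B A   (applied B -> b)
  Step 20: b b b b b b b b b B A  =>  b b b b b b b b b B B A   (applied B -> B B)
  Step 21: b b b b b b b b b B B A  =>  b b b b b b b b b B B B A   (applied B -> B B)
  Step 22: b b b b b b b b b B B B A  =>  b b b b b b b b b B B B B A   (applied B -> B B)
  Step 23: b b b b b b b b b B B B B A  =>  b b b b b b b b b b B B B A   (applied B -> b)
  Step 24: b b b b b b b b b b B B B A  =>  b b b b b b b b b b B B B B A   (applied B -> B B)
  Step 25: b b b b b b b b b b B B B B A  =>  b b b b b b b b b b b B B B A   (applied B -> b)
  Step 26: b b b b b b b b b b b B B B A  =>  b b b b b b b b b b b b B B A   (applied B -> b)
  Step 27: b b b b b b b b b b b b B B A  =>  b b b b b b b b b b b b b B A   (applied B -> b)
  Step 28: b b b b b b b b b b b b b B A  =>  b b b b b b b b b b b b b b A   (applied B -> b)
  Step 29: b b b b b b b b b b b b b b A  =>  b b b b b b b b b b b b b b A A   (applied A -> A A)
  Step 30: b b b b b b b b b b b b b b A A  =>  b b b b b b b b b b b b b b A A A   (applied A -> A A)
  Step 31: b b b b b b b b b b b b b b A A A  =>  b b b b b b b b b b b b b b A A A A   (applied A -> A A)
  Step 32: b b b b b b b b b b b b b b A A A A  =>  b b b b b b b b b b b b b b A A A A A   (applied A -> A A)
  Step 33: b b b b b b b b b b b b b b A A A A A  =>  b b b b b b b b b b b b b b A A A A A A   (applied A -> A A)
  Step 34: b b b b b b b b b b b b b b A A A A A A  =>  b b b b b b b b b b b b b b a A A A A A   (applied A -> a)
  Step 35: b b b b b b b b b b b b b b a A A A A A  =>  b b b b b b b b b b b b b b a a A A A A   (applied A -> a)
  Step 36: b b b b b b b b b b b b b b a a A A A A  =>  b b b b b b b b b b b b b b a a A A A A A   (applied A -> A A)
  Step 37: b b b b b b b b b b b b b b a a A A A A A  =>  b b b b b b b b b b b b b b a a a A A A A   (applied A -> a)
  Step 38: b b b b b b b b b b b b b b a a a A A A A  =>  b b b b b b b b b b b b b b a a a a A A A   (applied A -> a)
  Step 39: b b b b b b b b b b b b b b a a a a A A A  =>  b b b b b b b b b b b b b b a a a a A A A A   (applied A -> A A)
  Step 40: b b b b b b b b b b b b b b a a a a A A A A  =>  b b b b b b b b b b b b b b a a a a A A A A A   (applied A -> A A)
  Step 41: b b b b b b b b b b b b b b a a a a A A A A A  =>  b b b b b b b b b b b b b b a a a a a A A A A   (applied A -> a)
  Step 42: b b b b b b b b b b b b b b a a a a a A A A A  =>  b b b b b b b b b b b b b b a a a a a a A A A   (applied A -> a)
  Step 43: b b b b b b b b b b b b b b a a a a a a A A A  =>  b b b b b b b b b b b b b b a a a a a a A A A A   (applied A -> A A)
  Step 44: b b b b b b b b b b b b b b a a a a a a A A A A  =>  b b b b b b b b b b b b b b a a a a a a a A A A   (applied A -> a)
  Step 45: b b b b b b b b b b b b b b a a a a a a a A A A  =>  b b b b b b b b b b b b b b a a a a a a a a A A   (applied A -> a)
  Step 46: b b b b b b b b b b b b b b a a a a a a a a A A  =>  b b b b b b b b b b b b b b a a a a a a a a a A   (applied A -> a)
  Step 47: b b b b b b b b b b b b b b a a a a a a a a a A  =>  b b b b b b b b b b b b b b a a a a a a a a a A A   (applied A -> A A)
  Step 48: b b b b b b b b b b b b b b a a a a a a a a a A A  =>  b b b b b b b b b b b b b b a a a a a a a a a A A A   (applied A -> A A)
  Step 49: b b b b b b b b b b b b b b a a a a a a a a a A A A  =>  b b b b b b b b b b b b b b a a a a a a a a a a A A   (applied A -> a)
  Step 50: b b b b b b b b b b b b b b a a a a a a a a a a A A  =>  b b b b b b b b b b b b b b a a a a a a a a a a a A   (applied A -> a)
  Step 51: b b b b b b b b b b b b b b a a a a a a a a a a a A  =>  b b b b b b b b b b b b b b a a a a a a a a a a a a   (applied A -> a)
Final yield: b b b b b b b b b b b b b b a a a a a a a a a a a a
Total rewrite steps: 51

51


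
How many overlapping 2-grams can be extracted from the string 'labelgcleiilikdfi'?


String 'labelgcleiilikdfi' has length L = 17.
Number of overlapping n-grams = L - n + 1
Substituting: 17 - 2 + 1 = 16

16
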